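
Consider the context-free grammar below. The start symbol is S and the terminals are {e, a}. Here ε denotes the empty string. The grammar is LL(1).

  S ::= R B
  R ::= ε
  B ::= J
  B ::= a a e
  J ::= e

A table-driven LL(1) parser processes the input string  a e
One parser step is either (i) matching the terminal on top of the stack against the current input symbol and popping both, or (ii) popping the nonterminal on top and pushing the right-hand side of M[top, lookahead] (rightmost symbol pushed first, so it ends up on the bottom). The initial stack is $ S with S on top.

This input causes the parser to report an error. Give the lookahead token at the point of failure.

     Stack    Input  Action
  1  $ S      a e $  expand S ::= R B
  2  $ B R    a e $  expand R ::= ε
  3  $ B      a e $  expand B ::= a a e
  4  $ e a a  a e $  match a
  5  $ e a    e $    error: top is terminal a but lookahead is e

e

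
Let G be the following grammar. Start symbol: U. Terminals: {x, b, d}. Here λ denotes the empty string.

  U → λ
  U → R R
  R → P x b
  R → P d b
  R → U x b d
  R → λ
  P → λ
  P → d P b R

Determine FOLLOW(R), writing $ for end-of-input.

FIRST(P) = {λ, d}
FIRST(U) = {λ, d, x}  (via R R)
FIRST(R) = {λ, d, x}  (via P x b, P d b, U x b d)
FOLLOW(U) includes $ since U is the start symbol.
FOLLOW(U): in R→U x b d, U is followed by x b d with FIRST {x}. Thus FOLLOW(U) = {$, x}.
FOLLOW(P): in R→P x b, P is followed by x b with FIRST {x}; in R→P d b, P is followed by d b with FIRST {d}; in P→d P b R, P is followed by b R with FIRST {b}. Thus FOLLOW(P) = {b, d, x}.
FOLLOW(R): in U→R R (occurrence 1), R is followed by R with FIRST {λ, d, x}; in U→R R (occurrence 1), the suffix after R is nullable, so FOLLOW(R) ⊇ FOLLOW(U) = {$, x}; in U→R R (occurrence 2), the suffix after R is empty, so FOLLOW(R) ⊇ FOLLOW(U) = {$, x}; in P→d P b R, the suffix after R is empty, so FOLLOW(R) ⊇ FOLLOW(P) = {b, d, x}. Thus FOLLOW(R) = {$, b, d, x}.

{$, b, d, x}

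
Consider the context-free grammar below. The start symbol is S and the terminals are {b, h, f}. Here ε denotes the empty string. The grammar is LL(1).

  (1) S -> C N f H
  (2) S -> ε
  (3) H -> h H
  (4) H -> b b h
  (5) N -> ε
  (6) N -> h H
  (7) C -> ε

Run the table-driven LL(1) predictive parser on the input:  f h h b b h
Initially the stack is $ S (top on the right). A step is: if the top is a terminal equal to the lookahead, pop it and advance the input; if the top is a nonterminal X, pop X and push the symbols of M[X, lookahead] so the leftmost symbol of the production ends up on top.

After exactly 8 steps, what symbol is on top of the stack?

H

step 1: stack=$ S  input=f h h b b h $  — expand S -> C N f H
step 2: stack=$ H f N C  input=f h h b b h $  — expand C -> ε
step 3: stack=$ H f N  input=f h h b b h $  — expand N -> ε
step 4: stack=$ H f  input=f h h b b h $  — match f
step 5: stack=$ H  input=h h b b h $  — expand H -> h H
step 6: stack=$ H h  input=h h b b h $  — match h
step 7: stack=$ H  input=h b b h $  — expand H -> h H
step 8: stack=$ H h  input=h b b h $  — match h
Stack after step 8: $ H (top = H).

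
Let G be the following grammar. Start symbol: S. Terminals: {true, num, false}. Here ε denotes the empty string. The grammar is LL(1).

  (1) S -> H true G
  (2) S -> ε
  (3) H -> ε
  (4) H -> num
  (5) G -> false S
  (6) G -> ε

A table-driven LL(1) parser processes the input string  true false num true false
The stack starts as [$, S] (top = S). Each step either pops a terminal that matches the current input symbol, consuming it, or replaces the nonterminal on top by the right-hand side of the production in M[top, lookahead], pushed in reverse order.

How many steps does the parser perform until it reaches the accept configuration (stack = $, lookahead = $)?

12

      Stack         Input                        Action
   1  $ S           true false num true false $  expand S -> H true G
   2  $ G true H    true false num true false $  expand H -> ε
   3  $ G true      true false num true false $  match true
   4  $ G           false num true false $       expand G -> false S
   5  $ S false     false num true false $       match false
   6  $ S           num true false $             expand S -> H true G
   7  $ G true H    num true false $             expand H -> num
   8  $ G true num  num true false $             match num
   9  $ G true      true false $                 match true
  10  $ G           false $                      expand G -> false S
  11  $ S false     false $                      match false
  12  $ S           $                            expand S -> ε
Accept reached after 12 steps.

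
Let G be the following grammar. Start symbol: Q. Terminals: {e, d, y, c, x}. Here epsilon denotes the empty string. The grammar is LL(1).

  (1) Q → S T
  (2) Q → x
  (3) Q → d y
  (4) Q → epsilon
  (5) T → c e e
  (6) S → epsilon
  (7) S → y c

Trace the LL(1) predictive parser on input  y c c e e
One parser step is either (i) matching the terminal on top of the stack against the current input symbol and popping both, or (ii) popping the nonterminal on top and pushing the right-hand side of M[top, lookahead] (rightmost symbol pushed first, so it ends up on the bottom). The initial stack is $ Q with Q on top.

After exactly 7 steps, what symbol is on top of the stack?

     Stack    Input        Action
  1  $ Q      y c c e e $  expand Q → S T
  2  $ T S    y c c e e $  expand S → y c
  3  $ T c y  y c c e e $  match y
  4  $ T c    c c e e $    match c
  5  $ T      c e e $      expand T → c e e
  6  $ e e c  c e e $      match c
  7  $ e e    e e $        match e
Stack after step 7: $ e (top = e).

e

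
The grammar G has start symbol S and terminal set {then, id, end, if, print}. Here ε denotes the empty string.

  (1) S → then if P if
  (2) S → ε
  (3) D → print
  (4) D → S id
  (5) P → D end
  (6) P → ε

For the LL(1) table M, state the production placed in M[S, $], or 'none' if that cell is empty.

S → ε

FIRST(S): from S→then if P if we get {then}; from S→ε we get {ε}. So FIRST(S) = {ε, then}.
FIRST(D): from D→print we get {print}; from D→S id we get {id, then}. So FIRST(D) = {id, print, then}.
FIRST(P): from P→D end we get {id, print, then}; from P→ε we get {ε}. So FIRST(P) = {ε, id, print, then}.
FOLLOW(S) includes $ since S is the start symbol.
FOLLOW(S): in D→S id, S is followed by id with FIRST {id}. Thus FOLLOW(S) = {$, id}.
For S → then if P if: FIRST(then if P if) = {then}, so it goes in M[S, t] for t ∈ {then}.
For S → ε: FIRST(ε) = {ε}, so it goes in M[S, t] for t ∈ {}; since ε ∈ FIRST, also for every t ∈ FOLLOW(S) = {$, id}.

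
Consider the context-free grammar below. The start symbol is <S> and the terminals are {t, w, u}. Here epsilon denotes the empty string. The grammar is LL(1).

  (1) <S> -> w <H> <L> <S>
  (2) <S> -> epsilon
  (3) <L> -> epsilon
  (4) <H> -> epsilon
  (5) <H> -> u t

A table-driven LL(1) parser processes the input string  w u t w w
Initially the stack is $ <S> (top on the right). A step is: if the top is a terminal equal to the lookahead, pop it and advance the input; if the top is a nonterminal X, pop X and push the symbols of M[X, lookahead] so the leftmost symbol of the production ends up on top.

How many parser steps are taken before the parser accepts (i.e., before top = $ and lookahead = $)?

15

step 1: stack=$ <S>  input=w u t w w $  — expand <S> -> w <H> <L> <S>
step 2: stack=$ <S> <L> <H> w  input=w u t w w $  — match w
step 3: stack=$ <S> <L> <H>  input=u t w w $  — expand <H> -> u t
step 4: stack=$ <S> <L> t u  input=u t w w $  — match u
step 5: stack=$ <S> <L> t  input=t w w $  — match t
step 6: stack=$ <S> <L>  input=w w $  — expand <L> -> epsilon
step 7: stack=$ <S>  input=w w $  — expand <S> -> w <H> <L> <S>
step 8: stack=$ <S> <L> <H> w  input=w w $  — match w
step 9: stack=$ <S> <L> <H>  input=w $  — expand <H> -> epsilon
step 10: stack=$ <S> <L>  input=w $  — expand <L> -> epsilon
step 11: stack=$ <S>  input=w $  — expand <S> -> w <H> <L> <S>
step 12: stack=$ <S> <L> <H> w  input=w $  — match w
step 13: stack=$ <S> <L> <H>  input=$  — expand <H> -> epsilon
step 14: stack=$ <S> <L>  input=$  — expand <L> -> epsilon
step 15: stack=$ <S>  input=$  — expand <S> -> epsilon
Accept reached after 15 steps.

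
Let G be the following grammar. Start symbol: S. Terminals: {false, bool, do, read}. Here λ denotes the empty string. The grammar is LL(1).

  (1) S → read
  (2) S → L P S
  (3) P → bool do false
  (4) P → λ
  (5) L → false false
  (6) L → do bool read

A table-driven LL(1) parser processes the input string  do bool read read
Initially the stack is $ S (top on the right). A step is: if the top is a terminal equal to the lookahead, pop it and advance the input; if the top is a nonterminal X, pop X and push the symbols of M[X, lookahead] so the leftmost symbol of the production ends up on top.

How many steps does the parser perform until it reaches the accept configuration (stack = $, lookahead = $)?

8

step 1: stack=$ S  input=do bool read read $  — expand S → L P S
step 2: stack=$ S P L  input=do bool read read $  — expand L → do bool read
step 3: stack=$ S P read bool do  input=do bool read read $  — match do
step 4: stack=$ S P read bool  input=bool read read $  — match bool
step 5: stack=$ S P read  input=read read $  — match read
step 6: stack=$ S P  input=read $  — expand P → λ
step 7: stack=$ S  input=read $  — expand S → read
step 8: stack=$ read  input=read $  — match read
Accept reached after 8 steps.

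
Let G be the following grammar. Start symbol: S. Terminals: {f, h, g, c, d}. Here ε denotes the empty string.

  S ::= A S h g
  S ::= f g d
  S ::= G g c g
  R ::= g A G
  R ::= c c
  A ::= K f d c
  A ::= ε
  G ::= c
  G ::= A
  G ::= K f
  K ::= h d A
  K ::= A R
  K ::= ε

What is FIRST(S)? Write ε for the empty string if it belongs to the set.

{c, f, g, h}

FIRST(R) = {c, g}
FIRST(S) = {c, f, g, h}  (via A S h g, G g c g)
FIRST(A) = {ε, c, f, g, h}  (via K f d c)
FIRST(K) = {ε, c, f, g, h}  (via A R)
FIRST(G) = {ε, c, f, g, h}  (via A, K f)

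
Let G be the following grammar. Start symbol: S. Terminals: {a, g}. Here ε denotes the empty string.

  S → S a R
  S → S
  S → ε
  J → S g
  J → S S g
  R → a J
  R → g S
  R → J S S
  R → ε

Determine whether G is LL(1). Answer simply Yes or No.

No

FIRST(S) = {ε, a}
FIRST(J) = {a, g}
FIRST(R) = {ε, a, g}
FOLLOW(S) = {$, a, g}
FOLLOW(J) = {$, a, g}
FOLLOW(R) = {$, a, g}
Cell M[J, a] receives both J → S g and J → S S g — the grammar is not LL(1).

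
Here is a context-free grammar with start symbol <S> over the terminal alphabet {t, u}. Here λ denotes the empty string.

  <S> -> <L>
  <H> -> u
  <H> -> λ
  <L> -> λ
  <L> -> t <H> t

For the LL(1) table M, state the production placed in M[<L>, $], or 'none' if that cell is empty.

FIRST(<H>) = {λ, u}
FIRST(<L>) = {λ, t}
FIRST(<S>) = {λ, t}  (via <L>)
FOLLOW(<S>) includes $ since <S> is the start symbol.
FOLLOW(<S>): <S> appears on no right-hand side. Thus FOLLOW(<S>) = {$}.
FOLLOW(<L>): in <S>-><L>, the suffix after <L> is empty, so FOLLOW(<L>) ⊇ FOLLOW(<S>) = {$}. Thus FOLLOW(<L>) = {$}.
For <L> -> λ: FIRST(λ) = {λ}, so it goes in M[<L>, t] for t ∈ {}; since λ ∈ FIRST, also for every t ∈ FOLLOW(<L>) = {$}.
For <L> -> t <H> t: FIRST(t <H> t) = {t}, so it goes in M[<L>, t] for t ∈ {t}.

<L> -> λ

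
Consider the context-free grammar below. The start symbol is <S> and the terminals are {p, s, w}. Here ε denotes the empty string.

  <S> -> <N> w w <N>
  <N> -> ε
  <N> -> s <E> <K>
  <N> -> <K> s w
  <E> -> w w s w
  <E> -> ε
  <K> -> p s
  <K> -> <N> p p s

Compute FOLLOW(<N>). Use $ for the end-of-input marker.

FIRST(<E>): from <E>->w w s w we get {w}; from <E>->ε we get {ε}. So FIRST(<E>) = {ε, w}.
FIRST(<S>): from <S>-><N> w w <N> we get {p, s, w}. So FIRST(<S>) = {p, s, w}.
FIRST(<N>): from <N>->ε we get {ε}; from <N>->s <E> <K> we get {s}; from <N>-><K> s w we get {p, s}. So FIRST(<N>) = {ε, p, s}.
FIRST(<K>): from <K>->p s we get {p}; from <K>-><N> p p s we get {p, s}. So FIRST(<K>) = {p, s}.
FOLLOW(<S>) includes $ since <S> is the start symbol.
FOLLOW(<S>): <S> appears on no right-hand side. Thus FOLLOW(<S>) = {$}.
FOLLOW(<N>): in <S>-><N> w w <N> (occurrence 1), <N> is followed by w w <N> with FIRST {w}; in <S>-><N> w w <N> (occurrence 2), the suffix after <N> is empty, so FOLLOW(<N>) ⊇ FOLLOW(<S>) = {$}; in <K>-><N> p p s, <N> is followed by p p s with FIRST {p}. Thus FOLLOW(<N>) = {$, p, w}.
FOLLOW(<E>): in <N>->s <E> <K>, <E> is followed by <K> with FIRST {p, s}. Thus FOLLOW(<E>) = {p, s}.
FOLLOW(<K>): in <N>->s <E> <K>, the suffix after <K> is empty, so FOLLOW(<K>) ⊇ FOLLOW(<N>) = {$, p, w}; in <N>-><K> s w, <K> is followed by s w with FIRST {s}. Thus FOLLOW(<K>) = {$, p, s, w}.

{$, p, w}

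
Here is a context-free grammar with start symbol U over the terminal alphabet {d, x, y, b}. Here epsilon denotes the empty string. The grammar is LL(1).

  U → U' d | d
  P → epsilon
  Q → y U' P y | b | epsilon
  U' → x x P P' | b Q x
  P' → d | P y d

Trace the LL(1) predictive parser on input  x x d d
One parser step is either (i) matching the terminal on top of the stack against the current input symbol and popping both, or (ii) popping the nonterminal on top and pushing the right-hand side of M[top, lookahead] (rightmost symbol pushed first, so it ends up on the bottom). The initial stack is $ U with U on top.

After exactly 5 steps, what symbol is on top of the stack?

     Stack         Input      Action
  1  $ U           x x d d $  expand U → U' d
  2  $ d U'        x x d d $  expand U' → x x P P'
  3  $ d P' P x x  x x d d $  match x
  4  $ d P' P x    x d d $    match x
  5  $ d P' P      d d $      expand P → epsilon
Stack after step 5: $ d P' (top = P').

P'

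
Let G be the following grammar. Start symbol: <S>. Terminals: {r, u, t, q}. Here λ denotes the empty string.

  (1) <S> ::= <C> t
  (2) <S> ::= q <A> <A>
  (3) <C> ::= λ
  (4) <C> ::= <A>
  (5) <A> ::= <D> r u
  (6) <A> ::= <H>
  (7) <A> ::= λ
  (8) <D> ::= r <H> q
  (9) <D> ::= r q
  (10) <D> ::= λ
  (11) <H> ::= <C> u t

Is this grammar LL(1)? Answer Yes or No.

No

FIRST(<S>) = {q, r, t, u}
FIRST(<C>) = {λ, r, u}
FIRST(<A>) = {λ, r, u}
FIRST(<D>) = {λ, r}
FIRST(<H>) = {r, u}
FOLLOW(<S>) = {$}
FOLLOW(<C>) = {t, u}
FOLLOW(<A>) = {$, r, t, u}
FOLLOW(<D>) = {r}
FOLLOW(<H>) = {$, q, r, t, u}
Cell M[<A>, r] receives both <A> ::= <D> r u and <A> ::= <H> and <A> ::= λ — the grammar is not LL(1).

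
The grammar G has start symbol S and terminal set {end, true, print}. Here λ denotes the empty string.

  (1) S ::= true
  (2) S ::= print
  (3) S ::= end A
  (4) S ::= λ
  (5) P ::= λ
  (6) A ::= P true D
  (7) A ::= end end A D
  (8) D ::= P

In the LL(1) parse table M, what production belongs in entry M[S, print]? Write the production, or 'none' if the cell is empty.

S ::= print

FIRST(S) = {λ, end, print, true}
FIRST(P) = {λ}
FIRST(A) = {end, true}  (via P true D)
FIRST(D) = {λ}  (via P)
FOLLOW(S) includes $ since S is the start symbol.
FOLLOW(S): S appears on no right-hand side. Thus FOLLOW(S) = {$}.
For S ::= true: FIRST(true) = {true}, so it goes in M[S, t] for t ∈ {true}.
For S ::= print: FIRST(print) = {print}, so it goes in M[S, t] for t ∈ {print}.
For S ::= end A: FIRST(end A) = {end}, so it goes in M[S, t] for t ∈ {end}.
For S ::= λ: FIRST(λ) = {λ}, so it goes in M[S, t] for t ∈ {}; since λ ∈ FIRST, also for every t ∈ FOLLOW(S) = {$}.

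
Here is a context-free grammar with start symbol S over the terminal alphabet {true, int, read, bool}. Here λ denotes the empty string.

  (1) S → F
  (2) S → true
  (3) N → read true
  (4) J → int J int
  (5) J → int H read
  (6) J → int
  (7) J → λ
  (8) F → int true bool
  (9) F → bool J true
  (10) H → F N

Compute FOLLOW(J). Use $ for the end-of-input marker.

FIRST(N) = {read}
FIRST(J) = {λ, int}
FIRST(F) = {bool, int}
FIRST(S) = {bool, int, true}  (via F)
FIRST(H) = {bool, int}  (via F N)
FOLLOW(S) includes $ since S is the start symbol.
FOLLOW(S): S appears on no right-hand side. Thus FOLLOW(S) = {$}.
FOLLOW(J): in J→int J int, J is followed by int with FIRST {int}; in F→bool J true, J is followed by true with FIRST {true}. Thus FOLLOW(J) = {int, true}.
FOLLOW(F): in S→F, the suffix after F is empty, so FOLLOW(F) ⊇ FOLLOW(S) = {$}; in H→F N, F is followed by N with FIRST {read}. Thus FOLLOW(F) = {$, read}.
FOLLOW(H): in J→int H read, H is followed by read with FIRST {read}. Thus FOLLOW(H) = {read}.
FOLLOW(N): in H→F N, the suffix after N is empty, so FOLLOW(N) ⊇ FOLLOW(H) = {read}. Thus FOLLOW(N) = {read}.

{int, true}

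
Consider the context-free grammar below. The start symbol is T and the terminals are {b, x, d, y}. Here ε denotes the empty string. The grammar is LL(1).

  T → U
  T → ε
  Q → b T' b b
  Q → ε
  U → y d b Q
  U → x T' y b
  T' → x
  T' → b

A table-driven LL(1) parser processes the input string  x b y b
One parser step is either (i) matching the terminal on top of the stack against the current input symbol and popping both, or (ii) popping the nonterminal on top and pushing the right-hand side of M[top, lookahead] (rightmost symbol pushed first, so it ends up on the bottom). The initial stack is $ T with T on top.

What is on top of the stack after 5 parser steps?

y

step 1: stack=$ T  input=x b y b $  — expand T → U
step 2: stack=$ U  input=x b y b $  — expand U → x T' y b
step 3: stack=$ b y T' x  input=x b y b $  — match x
step 4: stack=$ b y T'  input=b y b $  — expand T' → b
step 5: stack=$ b y b  input=b y b $  — match b
Stack after step 5: $ b y (top = y).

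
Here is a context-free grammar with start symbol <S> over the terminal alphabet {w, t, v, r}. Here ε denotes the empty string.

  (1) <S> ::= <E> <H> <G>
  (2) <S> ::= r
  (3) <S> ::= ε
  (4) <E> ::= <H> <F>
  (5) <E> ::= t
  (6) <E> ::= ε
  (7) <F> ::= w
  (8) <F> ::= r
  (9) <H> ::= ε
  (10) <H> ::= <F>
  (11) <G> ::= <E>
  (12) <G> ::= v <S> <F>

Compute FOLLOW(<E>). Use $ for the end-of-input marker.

FIRST(<F>): from <F>::=w we get {w}; from <F>::=r we get {r}. So FIRST(<F>) = {r, w}.
FIRST(<H>): from <H>::=ε we get {ε}; from <H>::=<F> we get {r, w}. So FIRST(<H>) = {ε, r, w}.
FIRST(<E>): from <E>::=<H> <F> we get {r, w}; from <E>::=t we get {t}; from <E>::=ε we get {ε}. So FIRST(<E>) = {ε, r, t, w}.
FIRST(<G>): from <G>::=<E> we get {ε, r, t, w}; from <G>::=v <S> <F> we get {v}. So FIRST(<G>) = {ε, r, t, v, w}.
FIRST(<S>): from <S>::=<E> <H> <G> we get {ε, r, t, v, w}; from <S>::=r we get {r}; from <S>::=ε we get {ε}. So FIRST(<S>) = {ε, r, t, v, w}.
FOLLOW(<S>) includes $ since <S> is the start symbol.
FOLLOW(<S>): in <G>::=v <S> <F>, <S> is followed by <F> with FIRST {r, w}. Thus FOLLOW(<S>) = {$, r, w}.
FOLLOW(<H>): in <S>::=<E> <H> <G>, <H> is followed by <G> with FIRST {ε, r, t, v, w}; in <S>::=<E> <H> <G>, the suffix after <H> is nullable, so FOLLOW(<H>) ⊇ FOLLOW(<S>) = {$, r, w}; in <E>::=<H> <F>, <H> is followed by <F> with FIRST {r, w}. Thus FOLLOW(<H>) = {$, r, t, v, w}.
FOLLOW(<G>): in <S>::=<E> <H> <G>, the suffix after <G> is empty, so FOLLOW(<G>) ⊇ FOLLOW(<S>) = {$, r, w}. Thus FOLLOW(<G>) = {$, r, w}.
FOLLOW(<E>): in <S>::=<E> <H> <G>, <E> is followed by <H> <G> with FIRST {ε, r, t, v, w}; in <S>::=<E> <H> <G>, the suffix after <E> is nullable, so FOLLOW(<E>) ⊇ FOLLOW(<S>) = {$, r, w}; in <G>::=<E>, the suffix after <E> is empty, so FOLLOW(<E>) ⊇ FOLLOW(<G>) = {$, r, w}. Thus FOLLOW(<E>) = {$, r, t, v, w}.
FOLLOW(<F>): in <E>::=<H> <F>, the suffix after <F> is empty, so FOLLOW(<F>) ⊇ FOLLOW(<E>) = {$, r, t, v, w}; in <H>::=<F>, the suffix after <F> is empty, so FOLLOW(<F>) ⊇ FOLLOW(<H>) = {$, r, t, v, w}; in <G>::=v <S> <F>, the suffix after <F> is empty, so FOLLOW(<F>) ⊇ FOLLOW(<G>) = {$, r, w}. Thus FOLLOW(<F>) = {$, r, t, v, w}.

{$, r, t, v, w}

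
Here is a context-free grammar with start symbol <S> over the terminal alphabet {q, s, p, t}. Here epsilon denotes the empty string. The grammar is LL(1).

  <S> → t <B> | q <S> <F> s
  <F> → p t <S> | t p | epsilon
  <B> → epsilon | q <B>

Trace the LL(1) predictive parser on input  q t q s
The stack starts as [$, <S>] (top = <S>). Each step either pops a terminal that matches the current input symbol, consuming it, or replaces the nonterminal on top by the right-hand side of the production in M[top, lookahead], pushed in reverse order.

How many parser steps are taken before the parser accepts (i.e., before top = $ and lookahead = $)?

step 1: stack=$ <S>  input=q t q s $  — expand <S> → q <S> <F> s
step 2: stack=$ s <F> <S> q  input=q t q s $  — match q
step 3: stack=$ s <F> <S>  input=t q s $  — expand <S> → t <B>
step 4: stack=$ s <F> <B> t  input=t q s $  — match t
step 5: stack=$ s <F> <B>  input=q s $  — expand <B> → q <B>
step 6: stack=$ s <F> <B> q  input=q s $  — match q
step 7: stack=$ s <F> <B>  input=s $  — expand <B> → epsilon
step 8: stack=$ s <F>  input=s $  — expand <F> → epsilon
step 9: stack=$ s  input=s $  — match s
Accept reached after 9 steps.

9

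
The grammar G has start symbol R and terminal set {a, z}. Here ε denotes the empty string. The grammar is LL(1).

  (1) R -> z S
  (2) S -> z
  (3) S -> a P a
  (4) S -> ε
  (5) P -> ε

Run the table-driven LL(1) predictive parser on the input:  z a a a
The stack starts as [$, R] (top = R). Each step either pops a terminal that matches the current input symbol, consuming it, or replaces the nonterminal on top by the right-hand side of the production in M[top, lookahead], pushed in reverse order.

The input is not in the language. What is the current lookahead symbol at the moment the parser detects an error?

a

     Stack    Input      Action
  1  $ R      z a a a $  expand R -> z S
  2  $ S z    z a a a $  match z
  3  $ S      a a a $    expand S -> a P a
  4  $ a P a  a a a $    match a
  5  $ a P    a a $      expand P -> ε
  6  $ a      a a $      match a
  7  $        a $        error: stack empty but input remains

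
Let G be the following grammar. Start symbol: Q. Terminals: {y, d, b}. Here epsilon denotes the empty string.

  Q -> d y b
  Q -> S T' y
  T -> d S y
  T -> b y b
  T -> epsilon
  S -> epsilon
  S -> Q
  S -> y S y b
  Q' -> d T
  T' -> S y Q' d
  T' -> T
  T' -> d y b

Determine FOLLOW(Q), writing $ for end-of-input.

FIRST(T): from T->d S y we get {d}; from T->b y b we get {b}; from T->epsilon we get {epsilon}. So FIRST(T) = {epsilon, b, d}.
FIRST(Q'): from Q'->d T we get {d}. So FIRST(Q') = {d}.
FIRST(Q): from Q->d y b we get {d}; from Q->S T' y we get {b, d, y}. So FIRST(Q) = {b, d, y}.
FIRST(S): from S->epsilon we get {epsilon}; from S->Q we get {b, d, y}; from S->y S y b we get {y}. So FIRST(S) = {epsilon, b, d, y}.
FIRST(T'): from T'->S y Q' d we get {b, d, y}; from T'->T we get {epsilon, b, d}; from T'->d y b we get {d}. So FIRST(T') = {epsilon, b, d, y}.
FOLLOW(Q) includes $ since Q is the start symbol.
FOLLOW(S): in Q->S T' y, S is followed by T' y with FIRST {b, d, y}; in T->d S y, S is followed by y with FIRST {y}; in S->y S y b, S is followed by y b with FIRST {y}; in T'->S y Q' d, S is followed by y Q' d with FIRST {y}. Thus FOLLOW(S) = {b, d, y}.
FOLLOW(Q): in S->Q, the suffix after Q is empty, so FOLLOW(Q) ⊇ FOLLOW(S) = {b, d, y}. Thus FOLLOW(Q) = {$, b, d, y}.
FOLLOW(Q'): in T'->S y Q' d, Q' is followed by d with FIRST {d}. Thus FOLLOW(Q') = {d}.
FOLLOW(T'): in Q->S T' y, T' is followed by y with FIRST {y}. Thus FOLLOW(T') = {y}.
FOLLOW(T): in Q'->d T, the suffix after T is empty, so FOLLOW(T) ⊇ FOLLOW(Q') = {d}; in T'->T, the suffix after T is empty, so FOLLOW(T) ⊇ FOLLOW(T') = {y}. Thus FOLLOW(T) = {d, y}.

{$, b, d, y}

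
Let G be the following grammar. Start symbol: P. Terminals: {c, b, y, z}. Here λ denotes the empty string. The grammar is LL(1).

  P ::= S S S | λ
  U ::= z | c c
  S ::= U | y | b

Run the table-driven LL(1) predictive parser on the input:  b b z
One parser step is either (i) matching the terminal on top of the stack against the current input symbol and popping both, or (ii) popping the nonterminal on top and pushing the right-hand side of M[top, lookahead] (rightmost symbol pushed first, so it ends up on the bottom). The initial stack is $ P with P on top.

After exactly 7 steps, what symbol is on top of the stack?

z

step 1: stack=$ P  input=b b z $  — expand P ::= S S S
step 2: stack=$ S S S  input=b b z $  — expand S ::= b
step 3: stack=$ S S b  input=b b z $  — match b
step 4: stack=$ S S  input=b z $  — expand S ::= b
step 5: stack=$ S b  input=b z $  — match b
step 6: stack=$ S  input=z $  — expand S ::= U
step 7: stack=$ U  input=z $  — expand U ::= z
Stack after step 7: $ z (top = z).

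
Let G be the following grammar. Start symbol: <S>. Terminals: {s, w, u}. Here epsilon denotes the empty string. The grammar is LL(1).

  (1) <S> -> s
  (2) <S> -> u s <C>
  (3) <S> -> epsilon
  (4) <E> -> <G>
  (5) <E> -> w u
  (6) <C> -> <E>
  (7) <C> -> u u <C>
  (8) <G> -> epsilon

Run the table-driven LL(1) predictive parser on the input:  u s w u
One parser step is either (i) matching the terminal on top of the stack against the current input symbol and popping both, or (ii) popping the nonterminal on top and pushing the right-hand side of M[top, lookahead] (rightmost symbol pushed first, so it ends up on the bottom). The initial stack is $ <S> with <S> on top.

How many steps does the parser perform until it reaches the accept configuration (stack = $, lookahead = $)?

7

step 1: stack=$ <S>  input=u s w u $  — expand <S> -> u s <C>
step 2: stack=$ <C> s u  input=u s w u $  — match u
step 3: stack=$ <C> s  input=s w u $  — match s
step 4: stack=$ <C>  input=w u $  — expand <C> -> <E>
step 5: stack=$ <E>  input=w u $  — expand <E> -> w u
step 6: stack=$ u w  input=w u $  — match w
step 7: stack=$ u  input=u $  — match u
Accept reached after 7 steps.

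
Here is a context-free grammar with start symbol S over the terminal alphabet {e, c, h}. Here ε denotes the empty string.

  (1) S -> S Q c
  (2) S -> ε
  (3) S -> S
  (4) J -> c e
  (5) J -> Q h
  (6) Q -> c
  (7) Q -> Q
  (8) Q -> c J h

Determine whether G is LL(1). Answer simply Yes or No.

No

FIRST(S) = {ε, c}
FIRST(J) = {c}
FIRST(Q) = {c}
FOLLOW(S) = {$, c}
FOLLOW(J) = {h}
FOLLOW(Q) = {c, h}
Cell M[J, c] receives both J -> c e and J -> Q h — the grammar is not LL(1).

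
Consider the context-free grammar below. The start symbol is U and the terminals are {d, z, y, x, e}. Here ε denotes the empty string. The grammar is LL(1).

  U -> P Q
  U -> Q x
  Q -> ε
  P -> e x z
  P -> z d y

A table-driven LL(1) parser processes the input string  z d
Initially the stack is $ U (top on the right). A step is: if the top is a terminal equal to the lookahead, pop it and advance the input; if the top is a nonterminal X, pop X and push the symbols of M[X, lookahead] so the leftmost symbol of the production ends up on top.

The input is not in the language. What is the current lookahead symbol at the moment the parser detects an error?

step 1: stack=$ U  input=z d $  — expand U -> P Q
step 2: stack=$ Q P  input=z d $  — expand P -> z d y
step 3: stack=$ Q y d z  input=z d $  — match z
step 4: stack=$ Q y d  input=d $  — match d
step 5: stack=$ Q y  input=$  — error: top is terminal y but lookahead is $

$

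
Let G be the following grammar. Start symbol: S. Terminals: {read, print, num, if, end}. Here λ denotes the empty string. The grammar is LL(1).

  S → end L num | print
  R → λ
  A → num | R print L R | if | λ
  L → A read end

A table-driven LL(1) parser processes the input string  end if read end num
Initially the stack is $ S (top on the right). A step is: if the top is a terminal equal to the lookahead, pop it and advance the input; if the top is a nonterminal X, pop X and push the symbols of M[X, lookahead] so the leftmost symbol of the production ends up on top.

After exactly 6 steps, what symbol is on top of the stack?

step 1: stack=$ S  input=end if read end num $  — expand S → end L num
step 2: stack=$ num L end  input=end if read end num $  — match end
step 3: stack=$ num L  input=if read end num $  — expand L → A read end
step 4: stack=$ num end read A  input=if read end num $  — expand A → if
step 5: stack=$ num end read if  input=if read end num $  — match if
step 6: stack=$ num end read  input=read end num $  — match read
Stack after step 6: $ num end (top = end).

end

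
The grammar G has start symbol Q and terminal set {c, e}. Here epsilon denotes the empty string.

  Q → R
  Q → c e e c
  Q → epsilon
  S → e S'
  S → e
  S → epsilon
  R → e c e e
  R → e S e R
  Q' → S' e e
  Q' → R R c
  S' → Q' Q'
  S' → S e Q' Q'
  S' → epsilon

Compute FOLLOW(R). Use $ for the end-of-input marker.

FIRST(S): from S→e S' we get {e}; from S→e we get {e}; from S→epsilon we get {epsilon}. So FIRST(S) = {epsilon, e}.
FIRST(R): from R→e c e e we get {e}; from R→e S e R we get {e}. So FIRST(R) = {e}.
FIRST(Q): from Q→R we get {e}; from Q→c e e c we get {c}; from Q→epsilon we get {epsilon}. So FIRST(Q) = {epsilon, c, e}.
FIRST(Q'): from Q'→S' e e we get {e}; from Q'→R R c we get {e}. So FIRST(Q') = {e}.
FIRST(S'): from S'→Q' Q' we get {e}; from S'→S e Q' Q' we get {e}; from S'→epsilon we get {epsilon}. So FIRST(S') = {epsilon, e}.
FOLLOW(Q) includes $ since Q is the start symbol.
FOLLOW(Q): Q appears on no right-hand side. Thus FOLLOW(Q) = {$}.
FOLLOW(S): in R→e S e R, S is followed by e R with FIRST {e}; in S'→S e Q' Q', S is followed by e Q' Q' with FIRST {e}. Thus FOLLOW(S) = {e}.
FOLLOW(R): in Q→R, the suffix after R is empty, so FOLLOW(R) ⊇ FOLLOW(Q) = {$}; in R→e S e R, the suffix after R is empty (adds nothing new); in Q'→R R c (occurrence 1), R is followed by R c with FIRST {e}; in Q'→R R c (occurrence 2), R is followed by c with FIRST {c}. Thus FOLLOW(R) = {$, c, e}.
FOLLOW(S'): in S→e S', the suffix after S' is empty, so FOLLOW(S') ⊇ FOLLOW(S) = {e}; in Q'→S' e e, S' is followed by e e with FIRST {e}. Thus FOLLOW(S') = {e}.
FOLLOW(Q'): in S'→Q' Q' (occurrence 1), Q' is followed by Q' with FIRST {e}; in S'→Q' Q' (occurrence 2), the suffix after Q' is empty, so FOLLOW(Q') ⊇ FOLLOW(S') = {e}; in S'→S e Q' Q' (occurrence 1), Q' is followed by Q' with FIRST {e}; in S'→S e Q' Q' (occurrence 2), the suffix after Q' is empty, so FOLLOW(Q') ⊇ FOLLOW(S') = {e}. Thus FOLLOW(Q') = {e}.

{$, c, e}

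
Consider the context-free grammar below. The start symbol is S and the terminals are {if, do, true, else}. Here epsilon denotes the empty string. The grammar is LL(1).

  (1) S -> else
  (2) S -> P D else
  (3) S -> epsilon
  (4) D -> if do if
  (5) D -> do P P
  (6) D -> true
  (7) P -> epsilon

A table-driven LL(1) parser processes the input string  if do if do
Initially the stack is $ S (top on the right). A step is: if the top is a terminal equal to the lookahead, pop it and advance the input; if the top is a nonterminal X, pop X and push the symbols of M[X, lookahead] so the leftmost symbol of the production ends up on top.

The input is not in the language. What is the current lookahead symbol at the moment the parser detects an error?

     Stack            Input          Action
  1  $ S              if do if do $  expand S -> P D else
  2  $ else D P       if do if do $  expand P -> epsilon
  3  $ else D         if do if do $  expand D -> if do if
  4  $ else if do if  if do if do $  match if
  5  $ else if do     do if do $     match do
  6  $ else if        if do $        match if
  7  $ else           do $           error: top is terminal else but lookahead is do

do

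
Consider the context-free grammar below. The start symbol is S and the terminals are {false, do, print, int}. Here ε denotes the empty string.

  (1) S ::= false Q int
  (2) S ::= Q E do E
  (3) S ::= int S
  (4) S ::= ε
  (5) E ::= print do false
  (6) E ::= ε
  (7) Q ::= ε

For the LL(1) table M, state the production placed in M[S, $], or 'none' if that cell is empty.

S ::= ε

FIRST(E): from E::=print do false we get {print}; from E::=ε we get {ε}. So FIRST(E) = {ε, print}.
FIRST(Q): from Q::=ε we get {ε}. So FIRST(Q) = {ε}.
FIRST(S): from S::=false Q int we get {false}; from S::=Q E do E we get {do, print}; from S::=int S we get {int}; from S::=ε we get {ε}. So FIRST(S) = {ε, do, false, int, print}.
FOLLOW(S) includes $ since S is the start symbol.
FOLLOW(S): in S::=int S, the suffix after S is empty (adds nothing new). Thus FOLLOW(S) = {$}.
For S ::= false Q int: FIRST(false Q int) = {false}, so it goes in M[S, t] for t ∈ {false}.
For S ::= Q E do E: FIRST(Q E do E) = {do, print}, so it goes in M[S, t] for t ∈ {do, print}.
For S ::= int S: FIRST(int S) = {int}, so it goes in M[S, t] for t ∈ {int}.
For S ::= ε: FIRST(ε) = {ε}, so it goes in M[S, t] for t ∈ {}; since ε ∈ FIRST, also for every t ∈ FOLLOW(S) = {$}.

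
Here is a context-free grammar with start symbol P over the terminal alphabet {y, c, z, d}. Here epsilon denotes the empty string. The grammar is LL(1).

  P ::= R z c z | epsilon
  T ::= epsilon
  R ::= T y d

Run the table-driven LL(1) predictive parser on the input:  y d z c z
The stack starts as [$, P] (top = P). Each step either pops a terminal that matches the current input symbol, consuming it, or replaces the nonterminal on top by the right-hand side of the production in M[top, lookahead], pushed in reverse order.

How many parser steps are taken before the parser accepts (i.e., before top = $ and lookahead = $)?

8

     Stack          Input        Action
  1  $ P            y d z c z $  expand P ::= R z c z
  2  $ z c z R      y d z c z $  expand R ::= T y d
  3  $ z c z d y T  y d z c z $  expand T ::= epsilon
  4  $ z c z d y    y d z c z $  match y
  5  $ z c z d      d z c z $    match d
  6  $ z c z        z c z $      match z
  7  $ z c          c z $        match c
  8  $ z            z $          match z
Accept reached after 8 steps.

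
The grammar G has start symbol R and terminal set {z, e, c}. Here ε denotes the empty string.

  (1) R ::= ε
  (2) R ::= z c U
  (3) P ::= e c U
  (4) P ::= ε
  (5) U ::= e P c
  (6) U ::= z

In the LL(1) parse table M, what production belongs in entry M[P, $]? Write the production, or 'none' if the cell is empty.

FIRST(R): from R::=ε we get {ε}; from R::=z c U we get {z}. So FIRST(R) = {ε, z}.
FIRST(P): from P::=e c U we get {e}; from P::=ε we get {ε}. So FIRST(P) = {ε, e}.
FIRST(U): from U::=e P c we get {e}; from U::=z we get {z}. So FIRST(U) = {e, z}.
FOLLOW(R) includes $ since R is the start symbol.
FOLLOW(P): in U::=e P c, P is followed by c with FIRST {c}. Thus FOLLOW(P) = {c}.
For P ::= e c U: FIRST(e c U) = {e}, so it goes in M[P, t] for t ∈ {e}.
For P ::= ε: FIRST(ε) = {ε}, so it goes in M[P, t] for t ∈ {}; since ε ∈ FIRST, also for every t ∈ FOLLOW(P) = {c}.
None of these place a production in M[P, $].

none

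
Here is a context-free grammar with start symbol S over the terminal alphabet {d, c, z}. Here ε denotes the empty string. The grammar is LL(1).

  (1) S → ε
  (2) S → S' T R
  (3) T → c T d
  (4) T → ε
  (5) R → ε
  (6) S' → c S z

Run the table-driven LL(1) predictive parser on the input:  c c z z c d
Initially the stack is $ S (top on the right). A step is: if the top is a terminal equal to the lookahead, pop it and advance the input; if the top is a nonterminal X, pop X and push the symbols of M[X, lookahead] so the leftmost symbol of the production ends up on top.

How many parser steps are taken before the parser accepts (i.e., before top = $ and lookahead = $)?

step 1: stack=$ S  input=c c z z c d $  — expand S → S' T R
step 2: stack=$ R T S'  input=c c z z c d $  — expand S' → c S z
step 3: stack=$ R T z S c  input=c c z z c d $  — match c
step 4: stack=$ R T z S  input=c z z c d $  — expand S → S' T R
step 5: stack=$ R T z R T S'  input=c z z c d $  — expand S' → c S z
step 6: stack=$ R T z R T z S c  input=c z z c d $  — match c
step 7: stack=$ R T z R T z S  input=z z c d $  — expand S → ε
step 8: stack=$ R T z R T z  input=z z c d $  — match z
step 9: stack=$ R T z R T  input=z c d $  — expand T → ε
step 10: stack=$ R T z R  input=z c d $  — expand R → ε
step 11: stack=$ R T z  input=z c d $  — match z
step 12: stack=$ R T  input=c d $  — expand T → c T d
step 13: stack=$ R d T c  input=c d $  — match c
step 14: stack=$ R d T  input=d $  — expand T → ε
step 15: stack=$ R d  input=d $  — match d
step 16: stack=$ R  input=$  — expand R → ε
Accept reached after 16 steps.

16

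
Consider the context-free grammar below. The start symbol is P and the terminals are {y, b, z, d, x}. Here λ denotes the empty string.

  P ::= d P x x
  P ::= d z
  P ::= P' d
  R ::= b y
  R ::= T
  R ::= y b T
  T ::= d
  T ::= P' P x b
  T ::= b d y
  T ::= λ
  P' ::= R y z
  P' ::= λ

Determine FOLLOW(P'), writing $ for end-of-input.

FIRST(P) = {b, d, y}  (via P' d)
FIRST(R) = {λ, b, d, y}  (via T)
FIRST(P') = {λ, b, d, y}  (via R y z)
FIRST(T) = {λ, b, d, y}  (via P' P x b)
FOLLOW(P) includes $ since P is the start symbol.
FOLLOW(P): in P::=d P x x, P is followed by x x with FIRST {x}; in T::=P' P x b, P is followed by x b with FIRST {x}. Thus FOLLOW(P) = {$, x}.
FOLLOW(R): in P'::=R y z, R is followed by y z with FIRST {y}. Thus FOLLOW(R) = {y}.
FOLLOW(T): in R::=T, the suffix after T is empty, so FOLLOW(T) ⊇ FOLLOW(R) = {y}; in R::=y b T, the suffix after T is empty, so FOLLOW(T) ⊇ FOLLOW(R) = {y}. Thus FOLLOW(T) = {y}.
FOLLOW(P'): in P::=P' d, P' is followed by d with FIRST {d}; in T::=P' P x b, P' is followed by P x b with FIRST {b, d, y}. Thus FOLLOW(P') = {b, d, y}.

{b, d, y}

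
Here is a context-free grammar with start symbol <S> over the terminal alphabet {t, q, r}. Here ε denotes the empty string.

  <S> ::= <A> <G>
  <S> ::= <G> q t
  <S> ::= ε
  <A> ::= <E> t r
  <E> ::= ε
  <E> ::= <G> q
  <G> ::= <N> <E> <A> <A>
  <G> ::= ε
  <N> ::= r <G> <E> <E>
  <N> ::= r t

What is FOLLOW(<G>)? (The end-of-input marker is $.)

FIRST(<N>) = {r}
FIRST(<G>) = {ε, r}  (via <N> <E> <A> <A>)
FIRST(<E>) = {ε, q, r}  (via <G> q)
FIRST(<A>) = {q, r, t}  (via <E> t r)
FIRST(<S>) = {ε, q, r, t}  (via <A> <G>, <G> q t)
FOLLOW(<S>) includes $ since <S> is the start symbol.
FOLLOW(<S>): <S> appears on no right-hand side. Thus FOLLOW(<S>) = {$}.
FOLLOW(<N>): in <G>::=<N> <E> <A> <A>, <N> is followed by <E> <A> <A> with FIRST {q, r, t}. Thus FOLLOW(<N>) = {q, r, t}.
FOLLOW(<E>): in <A>::=<E> t r, <E> is followed by t r with FIRST {t}; in <G>::=<N> <E> <A> <A>, <E> is followed by <A> <A> with FIRST {q, r, t}; in <N>::=r <G> <E> <E> (occurrence 1), <E> is followed by <E> with FIRST {ε, q, r}; in <N>::=r <G> <E> <E> (occurrence 1), the suffix after <E> is nullable, so FOLLOW(<E>) ⊇ FOLLOW(<N>) = {q, r, t}; in <N>::=r <G> <E> <E> (occurrence 2), the suffix after <E> is empty, so FOLLOW(<E>) ⊇ FOLLOW(<N>) = {q, r, t}. Thus FOLLOW(<E>) = {q, r, t}.
FOLLOW(<G>): in <S>::=<A> <G>, the suffix after <G> is empty, so FOLLOW(<G>) ⊇ FOLLOW(<S>) = {$}; in <S>::=<G> q t, <G> is followed by q t with FIRST {q}; in <E>::=<G> q, <G> is followed by q with FIRST {q}; in <N>::=r <G> <E> <E>, <G> is followed by <E> <E> with FIRST {ε, q, r}; in <N>::=r <G> <E> <E>, the suffix after <G> is nullable, so FOLLOW(<G>) ⊇ FOLLOW(<N>) = {q, r, t}. Thus FOLLOW(<G>) = {$, q, r, t}.
FOLLOW(<A>): in <S>::=<A> <G>, <A> is followed by <G> with FIRST {ε, r}; in <S>::=<A> <G>, the suffix after <A> is nullable, so FOLLOW(<A>) ⊇ FOLLOW(<S>) = {$}; in <G>::=<N> <E> <A> <A> (occurrence 1), <A> is followed by <A> with FIRST {q, r, t}; in <G>::=<N> <E> <A> <A> (occurrence 2), the suffix after <A> is empty, so FOLLOW(<A>) ⊇ FOLLOW(<G>) = {$, q, r, t}. Thus FOLLOW(<A>) = {$, q, r, t}.

{$, q, r, t}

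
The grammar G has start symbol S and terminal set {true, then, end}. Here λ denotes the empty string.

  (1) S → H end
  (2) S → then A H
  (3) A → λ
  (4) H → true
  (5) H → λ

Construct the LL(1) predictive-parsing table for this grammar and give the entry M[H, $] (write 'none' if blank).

H → λ

FIRST(A): from A→λ we get {λ}. So FIRST(A) = {λ}.
FIRST(H): from H→true we get {true}; from H→λ we get {λ}. So FIRST(H) = {λ, true}.
FIRST(S): from S→H end we get {end, true}; from S→then A H we get {then}. So FIRST(S) = {end, then, true}.
FOLLOW(S) includes $ since S is the start symbol.
FOLLOW(S): S appears on no right-hand side. Thus FOLLOW(S) = {$}.
FOLLOW(H): in S→H end, H is followed by end with FIRST {end}; in S→then A H, the suffix after H is empty, so FOLLOW(H) ⊇ FOLLOW(S) = {$}. Thus FOLLOW(H) = {$, end}.
For H → true: FIRST(true) = {true}, so it goes in M[H, t] for t ∈ {true}.
For H → λ: FIRST(λ) = {λ}, so it goes in M[H, t] for t ∈ {}; since λ ∈ FIRST, also for every t ∈ FOLLOW(H) = {$, end}.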